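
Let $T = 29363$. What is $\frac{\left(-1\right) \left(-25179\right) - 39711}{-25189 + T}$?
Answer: $- \frac{7266}{2087} \approx -3.4816$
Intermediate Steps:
$\frac{\left(-1\right) \left(-25179\right) - 39711}{-25189 + T} = \frac{\left(-1\right) \left(-25179\right) - 39711}{-25189 + 29363} = \frac{25179 - 39711}{4174} = \left(-14532\right) \frac{1}{4174} = - \frac{7266}{2087}$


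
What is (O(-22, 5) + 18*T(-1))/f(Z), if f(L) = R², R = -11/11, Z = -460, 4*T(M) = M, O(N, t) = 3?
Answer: -3/2 ≈ -1.5000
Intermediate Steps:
T(M) = M/4
R = -1 (R = -11*1/11 = -1)
f(L) = 1 (f(L) = (-1)² = 1)
(O(-22, 5) + 18*T(-1))/f(Z) = (3 + 18*((¼)*(-1)))/1 = (3 + 18*(-¼))*1 = (3 - 9/2)*1 = -3/2*1 = -3/2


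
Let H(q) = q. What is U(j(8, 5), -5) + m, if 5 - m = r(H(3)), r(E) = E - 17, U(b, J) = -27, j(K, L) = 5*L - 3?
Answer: -8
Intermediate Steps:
j(K, L) = -3 + 5*L
r(E) = -17 + E
m = 19 (m = 5 - (-17 + 3) = 5 - 1*(-14) = 5 + 14 = 19)
U(j(8, 5), -5) + m = -27 + 19 = -8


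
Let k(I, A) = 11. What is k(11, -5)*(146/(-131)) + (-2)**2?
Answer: -1082/131 ≈ -8.2595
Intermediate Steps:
k(11, -5)*(146/(-131)) + (-2)**2 = 11*(146/(-131)) + (-2)**2 = 11*(146*(-1/131)) + 4 = 11*(-146/131) + 4 = -1606/131 + 4 = -1082/131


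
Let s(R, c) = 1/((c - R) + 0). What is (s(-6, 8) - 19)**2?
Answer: 70225/196 ≈ 358.29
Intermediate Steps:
s(R, c) = 1/(c - R)
(s(-6, 8) - 19)**2 = (1/(8 - 1*(-6)) - 19)**2 = (1/(8 + 6) - 19)**2 = (1/14 - 19)**2 = (-265/14)**2 = 70225/196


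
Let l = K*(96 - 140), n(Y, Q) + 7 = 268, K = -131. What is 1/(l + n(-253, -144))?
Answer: 1/6025 ≈ 0.00016598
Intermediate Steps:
n(Y, Q) = 261 (n(Y, Q) = -7 + 268 = 261)
l = 5764 (l = -131*(96 - 140) = -131*(-44) = 5764)
1/(l + n(-253, -144)) = 1/(5764 + 261) = 1/6025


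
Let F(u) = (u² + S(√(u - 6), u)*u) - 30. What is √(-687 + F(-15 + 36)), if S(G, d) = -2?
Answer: I*√318 ≈ 17.833*I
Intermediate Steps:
F(u) = -30 + u² - 2*u (F(u) = (u² - 2*u) - 30 = -30 + u² - 2*u)
√(-687 + F(-15 + 36)) = √(-687 + (-30 + (-15 + 36)² - 2*(-15 + 36))) = √(-687 + (-30 + 21² - 2*21)) = √(-687 + (-30 + 441 - 42)) = √(-687 + 369) = √(-318) = I*√318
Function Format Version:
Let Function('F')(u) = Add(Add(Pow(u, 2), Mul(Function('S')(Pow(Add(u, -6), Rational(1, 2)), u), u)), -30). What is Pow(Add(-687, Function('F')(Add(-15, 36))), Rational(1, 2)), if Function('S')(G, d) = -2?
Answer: Mul(I, Pow(318, Rational(1, 2))) ≈ Mul(17.833, I)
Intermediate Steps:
Function('F')(u) = Add(-30, Pow(u, 2), Mul(-2, u)) (Function('F')(u) = Add(Add(Pow(u, 2), Mul(-2, u)), -30) = Add(-30, Pow(u, 2), Mul(-2, u)))
Pow(Add(-687, Function('F')(Add(-15, 36))), Rational(1, 2)) = Pow(Add(-687, Add(-30, Pow(Add(-15, 36), 2), Mul(-2, Add(-15, 36)))), Rational(1, 2)) = Pow(Add(-687, Add(-30, Pow(21, 2), Mul(-2, 21))), Rational(1, 2)) = Pow(Add(-687, Add(-30, 441, -42)), Rational(1, 2)) = Pow(Add(-687, 369), Rational(1, 2)) = Pow(-318, Rational(1, 2)) = Mul(I, Pow(318, Rational(1, 2)))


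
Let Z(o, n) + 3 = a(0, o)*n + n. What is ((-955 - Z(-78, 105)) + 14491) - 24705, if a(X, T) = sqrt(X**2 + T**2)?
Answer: -19461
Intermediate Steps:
a(X, T) = sqrt(T**2 + X**2)
Z(o, n) = -3 + n + n*sqrt(o**2) (Z(o, n) = -3 + (sqrt(o**2 + 0**2)*n + n) = -3 + (sqrt(o**2 + 0)*n + n) = -3 + (sqrt(o**2)*n + n) = -3 + (n*sqrt(o**2) + n) = -3 + (n + n*sqrt(o**2)) = -3 + n + n*sqrt(o**2))
((-955 - Z(-78, 105)) + 14491) - 24705 = ((-955 - (-3 + 105 + 105*sqrt((-78)**2))) + 14491) - 24705 = ((-955 - (-3 + 105 + 105*sqrt(6084))) + 14491) - 24705 = ((-955 - (-3 + 105 + 105*78)) + 14491) - 24705 = ((-955 - (-3 + 105 + 8190)) + 14491) - 24705 = ((-955 - 1*8292) + 14491) - 24705 = ((-955 - 8292) + 14491) - 24705 = (-9247 + 14491) - 24705 = 5244 - 24705 = -19461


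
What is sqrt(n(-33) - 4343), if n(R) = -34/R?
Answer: I*sqrt(4728405)/33 ≈ 65.894*I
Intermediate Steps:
sqrt(n(-33) - 4343) = sqrt(-34/(-33) - 4343) = sqrt(-34*(-1/33) - 4343) = sqrt(34/33 - 4343) = sqrt(-143285/33) = I*sqrt(4728405)/33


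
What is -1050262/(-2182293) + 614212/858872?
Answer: 560607793145/468577588374 ≈ 1.1964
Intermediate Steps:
-1050262/(-2182293) + 614212/858872 = -1050262*(-1/2182293) + 614212*(1/858872) = 1050262/2182293 + 153553/214718 = 560607793145/468577588374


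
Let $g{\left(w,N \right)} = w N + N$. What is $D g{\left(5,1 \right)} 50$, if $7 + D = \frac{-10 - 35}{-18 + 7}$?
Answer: $- \frac{9600}{11} \approx -872.73$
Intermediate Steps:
$g{\left(w,N \right)} = N + N w$ ($g{\left(w,N \right)} = N w + N = N + N w$)
$D = - \frac{32}{11}$ ($D = -7 + \frac{-10 - 35}{-18 + 7} = -7 - \frac{45}{-11} = -7 - - \frac{45}{11} = -7 + \frac{45}{11} = - \frac{32}{11} \approx -2.9091$)
$D g{\left(5,1 \right)} 50 = - \frac{32 \cdot 1 \left(1 + 5\right)}{11} \cdot 50 = - \frac{32 \cdot 1 \cdot 6}{11} \cdot 50 = \left(- \frac{32}{11}\right) 6 \cdot 50 = \left(- \frac{192}{11}\right) 50 = - \frac{9600}{11}$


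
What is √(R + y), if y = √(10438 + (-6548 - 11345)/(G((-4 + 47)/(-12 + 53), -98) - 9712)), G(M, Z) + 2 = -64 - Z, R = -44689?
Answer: √(-540736900 + 165*√56143185)/110 ≈ 211.16*I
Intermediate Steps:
G(M, Z) = -66 - Z (G(M, Z) = -2 + (-64 - Z) = -66 - Z)
y = 3*√56143185/220 (y = √(10438 + (-6548 - 11345)/((-66 - 1*(-98)) - 9712)) = √(10438 - 17893/((-66 + 98) - 9712)) = √(10438 - 17893/(32 - 9712)) = √(10438 - 17893/(-9680)) = √(10438 - 17893*(-1/9680)) = √(10438 + 17893/9680) = √(101057733/9680) = 3*√56143185/220 ≈ 102.18)
√(R + y) = √(-44689 + 3*√56143185/220)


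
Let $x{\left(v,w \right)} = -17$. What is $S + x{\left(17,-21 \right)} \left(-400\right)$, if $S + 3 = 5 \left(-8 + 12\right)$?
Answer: $6817$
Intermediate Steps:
$S = 17$ ($S = -3 + 5 \left(-8 + 12\right) = -3 + 5 \cdot 4 = -3 + 20 = 17$)
$S + x{\left(17,-21 \right)} \left(-400\right) = 17 - -6800 = 17 + 6800 = 6817$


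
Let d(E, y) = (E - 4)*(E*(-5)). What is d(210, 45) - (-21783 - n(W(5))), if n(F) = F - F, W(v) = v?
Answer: -194517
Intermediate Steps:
n(F) = 0
d(E, y) = -5*E*(-4 + E) (d(E, y) = (-4 + E)*(-5*E) = -5*E*(-4 + E))
d(210, 45) - (-21783 - n(W(5))) = 5*210*(4 - 1*210) - (-21783 - 1*0) = 5*210*(4 - 210) - (-21783 + 0) = 5*210*(-206) - 1*(-21783) = -216300 + 21783 = -194517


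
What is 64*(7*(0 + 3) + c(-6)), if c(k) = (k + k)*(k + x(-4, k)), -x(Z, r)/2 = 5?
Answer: 13632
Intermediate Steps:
x(Z, r) = -10 (x(Z, r) = -2*5 = -10)
c(k) = 2*k*(-10 + k) (c(k) = (k + k)*(k - 10) = (2*k)*(-10 + k) = 2*k*(-10 + k))
64*(7*(0 + 3) + c(-6)) = 64*(7*(0 + 3) + 2*(-6)*(-10 - 6)) = 64*(7*3 + 2*(-6)*(-16)) = 64*(21 + 192) = 64*213 = 13632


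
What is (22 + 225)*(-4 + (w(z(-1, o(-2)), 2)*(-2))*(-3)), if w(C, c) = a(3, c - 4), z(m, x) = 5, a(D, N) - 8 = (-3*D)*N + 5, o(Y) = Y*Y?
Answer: 44954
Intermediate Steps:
o(Y) = Y²
a(D, N) = 13 - 3*D*N (a(D, N) = 8 + ((-3*D)*N + 5) = 8 + (-3*D*N + 5) = 8 + (5 - 3*D*N) = 13 - 3*D*N)
w(C, c) = 49 - 9*c (w(C, c) = 13 - 3*3*(c - 4) = 13 - 3*3*(-4 + c) = 13 + (36 - 9*c) = 49 - 9*c)
(22 + 225)*(-4 + (w(z(-1, o(-2)), 2)*(-2))*(-3)) = (22 + 225)*(-4 + ((49 - 9*2)*(-2))*(-3)) = 247*(-4 + ((49 - 18)*(-2))*(-3)) = 247*(-4 + (31*(-2))*(-3)) = 247*(-4 - 62*(-3)) = 247*(-4 + 186) = 247*182 = 44954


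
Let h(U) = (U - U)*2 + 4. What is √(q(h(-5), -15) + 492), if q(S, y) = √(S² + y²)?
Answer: √(492 + √241) ≈ 22.528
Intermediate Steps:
h(U) = 4 (h(U) = 0*2 + 4 = 0 + 4 = 4)
√(q(h(-5), -15) + 492) = √(√(4² + (-15)²) + 492) = √(√(16 + 225) + 492) = √(√241 + 492) = √(492 + √241)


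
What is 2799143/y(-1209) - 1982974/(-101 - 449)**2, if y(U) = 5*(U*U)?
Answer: -1364563633897/221079251250 ≈ -6.1723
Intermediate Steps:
y(U) = 5*U**2
2799143/y(-1209) - 1982974/(-101 - 449)**2 = 2799143/((5*(-1209)**2)) - 1982974/(-101 - 449)**2 = 2799143/((5*1461681)) - 1982974/((-550)**2) = 2799143/7308405 - 1982974/302500 = 2799143*(1/7308405) - 1982974*1/302500 = 2799143/7308405 - 991487/151250 = -1364563633897/221079251250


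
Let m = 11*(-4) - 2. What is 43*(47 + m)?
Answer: 43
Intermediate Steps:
m = -46 (m = -44 - 2 = -46)
43*(47 + m) = 43*(47 - 46) = 43*1 = 43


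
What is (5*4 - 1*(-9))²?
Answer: 841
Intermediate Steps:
(5*4 - 1*(-9))² = (20 + 9)² = 29² = 841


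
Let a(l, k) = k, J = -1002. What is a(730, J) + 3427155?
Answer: 3426153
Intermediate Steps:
a(730, J) + 3427155 = -1002 + 3427155 = 3426153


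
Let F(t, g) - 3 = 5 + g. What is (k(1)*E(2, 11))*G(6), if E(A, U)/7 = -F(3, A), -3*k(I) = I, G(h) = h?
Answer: 140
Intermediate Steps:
k(I) = -I/3
F(t, g) = 8 + g (F(t, g) = 3 + (5 + g) = 8 + g)
E(A, U) = -56 - 7*A (E(A, U) = 7*(-(8 + A)) = 7*(-8 - A) = -56 - 7*A)
(k(1)*E(2, 11))*G(6) = ((-⅓*1)*(-56 - 7*2))*6 = -(-56 - 14)/3*6 = -⅓*(-70)*6 = (70/3)*6 = 140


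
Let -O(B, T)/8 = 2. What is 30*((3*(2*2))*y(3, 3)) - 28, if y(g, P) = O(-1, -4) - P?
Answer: -6868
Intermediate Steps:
O(B, T) = -16 (O(B, T) = -8*2 = -16)
y(g, P) = -16 - P
30*((3*(2*2))*y(3, 3)) - 28 = 30*((3*(2*2))*(-16 - 1*3)) - 28 = 30*((3*4)*(-16 - 3)) - 28 = 30*(12*(-19)) - 28 = 30*(-228) - 28 = -6840 - 28 = -6868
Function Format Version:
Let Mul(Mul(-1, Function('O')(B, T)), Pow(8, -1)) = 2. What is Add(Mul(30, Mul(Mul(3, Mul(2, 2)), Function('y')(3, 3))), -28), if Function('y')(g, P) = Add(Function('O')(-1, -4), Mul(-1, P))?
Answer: -6868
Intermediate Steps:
Function('O')(B, T) = -16 (Function('O')(B, T) = Mul(-8, 2) = -16)
Function('y')(g, P) = Add(-16, Mul(-1, P))
Add(Mul(30, Mul(Mul(3, Mul(2, 2)), Function('y')(3, 3))), -28) = Add(Mul(30, Mul(Mul(3, Mul(2, 2)), Add(-16, Mul(-1, 3)))), -28) = Add(Mul(30, Mul(Mul(3, 4), Add(-16, -3))), -28) = Add(Mul(30, Mul(12, -19)), -28) = Add(Mul(30, -228), -28) = Add(-6840, -28) = -6868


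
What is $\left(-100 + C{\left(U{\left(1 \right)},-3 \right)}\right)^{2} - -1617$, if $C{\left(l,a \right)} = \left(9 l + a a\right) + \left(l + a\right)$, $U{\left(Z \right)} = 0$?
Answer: $10453$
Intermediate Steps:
$C{\left(l,a \right)} = a + a^{2} + 10 l$ ($C{\left(l,a \right)} = \left(9 l + a^{2}\right) + \left(a + l\right) = \left(a^{2} + 9 l\right) + \left(a + l\right) = a + a^{2} + 10 l$)
$\left(-100 + C{\left(U{\left(1 \right)},-3 \right)}\right)^{2} - -1617 = \left(-100 + \left(-3 + \left(-3\right)^{2} + 10 \cdot 0\right)\right)^{2} - -1617 = \left(-100 + \left(-3 + 9 + 0\right)\right)^{2} + 1617 = \left(-100 + 6\right)^{2} + 1617 = \left(-94\right)^{2} + 1617 = 8836 + 1617 = 10453$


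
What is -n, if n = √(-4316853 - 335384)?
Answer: -I*√4652237 ≈ -2156.9*I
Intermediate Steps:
n = I*√4652237 (n = √(-4652237) = I*√4652237 ≈ 2156.9*I)
-n = -I*√4652237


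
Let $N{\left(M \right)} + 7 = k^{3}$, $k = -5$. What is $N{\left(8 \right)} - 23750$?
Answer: $-23882$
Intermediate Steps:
$N{\left(M \right)} = -132$ ($N{\left(M \right)} = -7 + \left(-5\right)^{3} = -7 - 125 = -132$)
$N{\left(8 \right)} - 23750 = -132 - 23750 = -23882$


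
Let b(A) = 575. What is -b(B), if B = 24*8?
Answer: -575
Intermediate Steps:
B = 192
-b(B) = -1*575 = -575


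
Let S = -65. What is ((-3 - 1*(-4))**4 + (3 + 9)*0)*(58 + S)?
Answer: -7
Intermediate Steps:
((-3 - 1*(-4))**4 + (3 + 9)*0)*(58 + S) = ((-3 - 1*(-4))**4 + (3 + 9)*0)*(58 - 65) = ((-3 + 4)**4 + 12*0)*(-7) = (1**4 + 0)*(-7) = (1 + 0)*(-7) = 1*(-7) = -7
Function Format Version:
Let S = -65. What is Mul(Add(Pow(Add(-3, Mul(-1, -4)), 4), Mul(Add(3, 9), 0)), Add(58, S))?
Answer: -7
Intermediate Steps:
Mul(Add(Pow(Add(-3, Mul(-1, -4)), 4), Mul(Add(3, 9), 0)), Add(58, S)) = Mul(Add(Pow(Add(-3, Mul(-1, -4)), 4), Mul(Add(3, 9), 0)), Add(58, -65)) = Mul(Add(Pow(Add(-3, 4), 4), Mul(12, 0)), -7) = Mul(Add(Pow(1, 4), 0), -7) = Mul(Add(1, 0), -7) = Mul(1, -7) = -7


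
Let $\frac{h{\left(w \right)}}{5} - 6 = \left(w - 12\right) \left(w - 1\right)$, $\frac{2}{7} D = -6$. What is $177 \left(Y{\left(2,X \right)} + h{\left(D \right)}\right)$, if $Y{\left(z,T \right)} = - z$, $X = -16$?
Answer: $647466$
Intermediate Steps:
$D = -21$ ($D = \frac{7}{2} \left(-6\right) = -21$)
$h{\left(w \right)} = 30 + 5 \left(-1 + w\right) \left(-12 + w\right)$ ($h{\left(w \right)} = 30 + 5 \left(w - 12\right) \left(w - 1\right) = 30 + 5 \left(w - 12\right) \left(-1 + w\right) = 30 + 5 \left(-12 + w\right) \left(-1 + w\right) = 30 + 5 \left(-1 + w\right) \left(-12 + w\right)$)
$177 \left(Y{\left(2,X \right)} + h{\left(D \right)}\right) = 177 \left(\left(-1\right) 2 + \left(90 - -1365 + 5 \left(-21\right)^{2}\right)\right) = 177 \left(-2 + \left(90 + 1365 + 5 \cdot 441\right)\right) = 177 \left(-2 + \left(90 + 1365 + 2205\right)\right) = 177 \left(-2 + 3660\right) = 177 \cdot 3658 = 647466$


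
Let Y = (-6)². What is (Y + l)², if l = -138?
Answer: 10404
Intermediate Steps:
Y = 36
(Y + l)² = (36 - 138)² = (-102)² = 10404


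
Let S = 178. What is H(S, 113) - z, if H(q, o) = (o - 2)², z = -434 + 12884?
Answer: -129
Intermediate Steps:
z = 12450
H(q, o) = (-2 + o)²
H(S, 113) - z = (-2 + 113)² - 1*12450 = 111² - 12450 = 12321 - 12450 = -129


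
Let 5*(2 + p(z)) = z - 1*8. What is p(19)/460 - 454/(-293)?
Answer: 1044493/673900 ≈ 1.5499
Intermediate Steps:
p(z) = -18/5 + z/5 (p(z) = -2 + (z - 1*8)/5 = -2 + (z - 8)/5 = -2 + (-8 + z)/5 = -2 + (-8/5 + z/5) = -18/5 + z/5)
p(19)/460 - 454/(-293) = (-18/5 + (⅕)*19)/460 - 454/(-293) = (-18/5 + 19/5)*(1/460) - 454*(-1/293) = (⅕)*(1/460) + 454/293 = 1/2300 + 454/293 = 1044493/673900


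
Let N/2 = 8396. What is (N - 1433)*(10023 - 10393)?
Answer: -5682830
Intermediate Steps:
N = 16792 (N = 2*8396 = 16792)
(N - 1433)*(10023 - 10393) = (16792 - 1433)*(10023 - 10393) = 15359*(-370) = -5682830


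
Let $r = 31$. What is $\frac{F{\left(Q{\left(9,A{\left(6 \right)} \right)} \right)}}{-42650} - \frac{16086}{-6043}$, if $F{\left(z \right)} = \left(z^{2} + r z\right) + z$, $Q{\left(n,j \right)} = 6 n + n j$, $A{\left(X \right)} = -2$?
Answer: $\frac{335637318}{128866975} \approx 2.6045$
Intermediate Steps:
$Q{\left(n,j \right)} = 6 n + j n$
$F{\left(z \right)} = z^{2} + 32 z$ ($F{\left(z \right)} = \left(z^{2} + 31 z\right) + z = z^{2} + 32 z$)
$\frac{F{\left(Q{\left(9,A{\left(6 \right)} \right)} \right)}}{-42650} - \frac{16086}{-6043} = \frac{9 \left(6 - 2\right) \left(32 + 9 \left(6 - 2\right)\right)}{-42650} - \frac{16086}{-6043} = 9 \cdot 4 \left(32 + 9 \cdot 4\right) \left(- \frac{1}{42650}\right) - - \frac{16086}{6043} = 36 \left(32 + 36\right) \left(- \frac{1}{42650}\right) + \frac{16086}{6043} = 36 \cdot 68 \left(- \frac{1}{42650}\right) + \frac{16086}{6043} = 2448 \left(- \frac{1}{42650}\right) + \frac{16086}{6043} = - \frac{1224}{21325} + \frac{16086}{6043} = \frac{335637318}{128866975}$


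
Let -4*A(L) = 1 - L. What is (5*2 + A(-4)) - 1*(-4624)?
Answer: 18531/4 ≈ 4632.8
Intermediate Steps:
A(L) = -¼ + L/4 (A(L) = -(1 - L)/4 = -¼ + L/4)
(5*2 + A(-4)) - 1*(-4624) = (5*2 + (-¼ + (¼)*(-4))) - 1*(-4624) = (10 + (-¼ - 1)) + 4624 = (10 - 5/4) + 4624 = 35/4 + 4624 = 18531/4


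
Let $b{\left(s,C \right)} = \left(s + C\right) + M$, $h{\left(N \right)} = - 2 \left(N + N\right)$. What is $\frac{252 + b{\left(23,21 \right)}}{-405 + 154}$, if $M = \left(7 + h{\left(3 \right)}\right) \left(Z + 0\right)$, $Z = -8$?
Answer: $- \frac{336}{251} \approx -1.3386$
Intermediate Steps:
$h{\left(N \right)} = - 4 N$ ($h{\left(N \right)} = - 2 \cdot 2 N = - 4 N$)
$M = 40$ ($M = \left(7 - 12\right) \left(-8 + 0\right) = \left(7 - 12\right) \left(-8\right) = \left(-5\right) \left(-8\right) = 40$)
$b{\left(s,C \right)} = 40 + C + s$ ($b{\left(s,C \right)} = \left(s + C\right) + 40 = \left(C + s\right) + 40 = 40 + C + s$)
$\frac{252 + b{\left(23,21 \right)}}{-405 + 154} = \frac{252 + \left(40 + 21 + 23\right)}{-405 + 154} = \frac{252 + 84}{-251} = 336 \left(- \frac{1}{251}\right) = - \frac{336}{251}$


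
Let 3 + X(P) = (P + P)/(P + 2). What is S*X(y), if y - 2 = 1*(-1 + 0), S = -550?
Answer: 3850/3 ≈ 1283.3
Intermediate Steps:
y = 1 (y = 2 + 1*(-1 + 0) = 2 + 1*(-1) = 2 - 1 = 1)
X(P) = -3 + 2*P/(2 + P) (X(P) = -3 + (P + P)/(P + 2) = -3 + (2*P)/(2 + P) = -3 + 2*P/(2 + P))
S*X(y) = -550*(-6 - 1*1)/(2 + 1) = -550*(-6 - 1)/3 = -550*(-7)/3 = -550*(-7/3) = 3850/3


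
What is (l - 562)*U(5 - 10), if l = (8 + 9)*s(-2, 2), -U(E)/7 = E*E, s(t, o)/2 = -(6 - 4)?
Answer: 110250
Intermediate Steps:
s(t, o) = -4 (s(t, o) = 2*(-(6 - 4)) = 2*(-1*2) = 2*(-2) = -4)
U(E) = -7*E² (U(E) = -7*E*E = -7*E²)
l = -68 (l = (8 + 9)*(-4) = 17*(-4) = -68)
(l - 562)*U(5 - 10) = (-68 - 562)*(-7*(5 - 10)²) = -(-4410)*(-5)² = -(-4410)*25 = -630*(-175) = 110250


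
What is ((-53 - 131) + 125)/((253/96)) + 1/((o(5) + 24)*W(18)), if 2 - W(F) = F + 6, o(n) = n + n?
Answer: -385175/17204 ≈ -22.389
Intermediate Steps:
o(n) = 2*n
W(F) = -4 - F (W(F) = 2 - (F + 6) = 2 - (6 + F) = 2 + (-6 - F) = -4 - F)
((-53 - 131) + 125)/((253/96)) + 1/((o(5) + 24)*W(18)) = ((-53 - 131) + 125)/((253/96)) + 1/((2*5 + 24)*(-4 - 1*18)) = (-184 + 125)/((253*(1/96))) + 1/((10 + 24)*(-4 - 18)) = -59/253/96 + 1/(34*(-22)) = -59*96/253 + (1/34)*(-1/22) = -5664/253 - 1/748 = -385175/17204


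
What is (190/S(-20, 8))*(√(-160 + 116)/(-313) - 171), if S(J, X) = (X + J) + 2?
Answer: 3249 + 38*I*√11/313 ≈ 3249.0 + 0.40266*I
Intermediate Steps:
S(J, X) = 2 + J + X (S(J, X) = (J + X) + 2 = 2 + J + X)
(190/S(-20, 8))*(√(-160 + 116)/(-313) - 171) = (190/(2 - 20 + 8))*(√(-160 + 116)/(-313) - 171) = (190/(-10))*(√(-44)*(-1/313) - 171) = (190*(-⅒))*((2*I*√11)*(-1/313) - 171) = -19*(-2*I*√11/313 - 171) = -19*(-171 - 2*I*√11/313) = 3249 + 38*I*√11/313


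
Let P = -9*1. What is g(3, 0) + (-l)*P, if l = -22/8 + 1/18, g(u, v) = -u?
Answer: -109/4 ≈ -27.250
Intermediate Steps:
P = -9
l = -97/36 (l = -22*1/8 + 1*(1/18) = -11/4 + 1/18 = -97/36 ≈ -2.6944)
g(3, 0) + (-l)*P = -1*3 - 1*(-97/36)*(-9) = -3 + (97/36)*(-9) = -3 - 97/4 = -109/4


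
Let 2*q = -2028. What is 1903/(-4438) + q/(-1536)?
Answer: 131427/568064 ≈ 0.23136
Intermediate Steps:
q = -1014 (q = (½)*(-2028) = -1014)
1903/(-4438) + q/(-1536) = 1903/(-4438) - 1014/(-1536) = 1903*(-1/4438) - 1014*(-1/1536) = -1903/4438 + 169/256 = 131427/568064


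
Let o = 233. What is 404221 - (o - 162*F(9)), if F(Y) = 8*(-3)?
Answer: 400100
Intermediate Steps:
F(Y) = -24
404221 - (o - 162*F(9)) = 404221 - (233 - 162*(-24)) = 404221 - (233 + 3888) = 404221 - 1*4121 = 404221 - 4121 = 400100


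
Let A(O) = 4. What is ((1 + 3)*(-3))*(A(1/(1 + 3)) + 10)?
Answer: -168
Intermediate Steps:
((1 + 3)*(-3))*(A(1/(1 + 3)) + 10) = ((1 + 3)*(-3))*(4 + 10) = (4*(-3))*14 = -12*14 = -168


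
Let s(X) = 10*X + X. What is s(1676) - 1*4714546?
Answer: -4696110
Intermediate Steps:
s(X) = 11*X
s(1676) - 1*4714546 = 11*1676 - 1*4714546 = 18436 - 4714546 = -4696110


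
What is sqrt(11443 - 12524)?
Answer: I*sqrt(1081) ≈ 32.879*I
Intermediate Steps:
sqrt(11443 - 12524) = sqrt(-1081) = I*sqrt(1081)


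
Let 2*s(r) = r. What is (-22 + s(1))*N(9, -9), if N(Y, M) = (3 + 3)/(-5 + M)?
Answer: 129/14 ≈ 9.2143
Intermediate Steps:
N(Y, M) = 6/(-5 + M)
s(r) = r/2
(-22 + s(1))*N(9, -9) = (-22 + (½)*1)*(6/(-5 - 9)) = (-22 + ½)*(6/(-14)) = -129*(-1)/14 = -43/2*(-3/7) = 129/14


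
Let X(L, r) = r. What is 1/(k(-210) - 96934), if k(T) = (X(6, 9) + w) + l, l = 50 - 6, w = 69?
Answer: -1/96812 ≈ -1.0329e-5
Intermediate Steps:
l = 44
k(T) = 122 (k(T) = (9 + 69) + 44 = 78 + 44 = 122)
1/(k(-210) - 96934) = 1/(122 - 96934) = 1/(-96812) = -1/96812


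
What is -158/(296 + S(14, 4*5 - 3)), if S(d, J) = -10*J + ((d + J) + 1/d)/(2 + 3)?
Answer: -2212/1851 ≈ -1.1950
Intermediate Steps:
S(d, J) = -49*J/5 + d/5 + 1/(5*d) (S(d, J) = -10*J + ((J + d) + 1/d)/5 = -10*J + (J + d + 1/d)*(⅕) = -10*J + (J/5 + d/5 + 1/(5*d)) = -49*J/5 + d/5 + 1/(5*d))
-158/(296 + S(14, 4*5 - 3)) = -158/(296 + (⅕)*(1 - 1*14*(-1*14 + 49*(4*5 - 3)))/14) = -158/(296 + (⅕)*(1/14)*(1 - 1*14*(-14 + 49*(20 - 3)))) = -158/(296 + (⅕)*(1/14)*(1 - 1*14*(-14 + 49*17))) = -158/(296 + (⅕)*(1/14)*(1 - 1*14*(-14 + 833))) = -158/(296 + (⅕)*(1/14)*(1 - 1*14*819)) = -158/(296 + (⅕)*(1/14)*(1 - 11466)) = -158/(296 + (⅕)*(1/14)*(-11465)) = -158/(296 - 2293/14) = -158/1851/14 = -158*14/1851 = -2212/1851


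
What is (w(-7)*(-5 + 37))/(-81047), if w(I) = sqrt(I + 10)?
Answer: -32*sqrt(3)/81047 ≈ -0.00068387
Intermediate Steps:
w(I) = sqrt(10 + I)
(w(-7)*(-5 + 37))/(-81047) = (sqrt(10 - 7)*(-5 + 37))/(-81047) = (sqrt(3)*32)*(-1/81047) = (32*sqrt(3))*(-1/81047) = -32*sqrt(3)/81047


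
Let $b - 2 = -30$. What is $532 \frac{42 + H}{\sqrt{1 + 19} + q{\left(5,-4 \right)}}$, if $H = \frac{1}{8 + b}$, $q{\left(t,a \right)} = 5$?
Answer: $\frac{111587}{5} - \frac{223174 \sqrt{5}}{25} \approx 2356.1$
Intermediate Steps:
$b = -28$ ($b = 2 - 30 = -28$)
$H = - \frac{1}{20}$ ($H = \frac{1}{8 - 28} = \frac{1}{-20} = - \frac{1}{20} \approx -0.05$)
$532 \frac{42 + H}{\sqrt{1 + 19} + q{\left(5,-4 \right)}} = 532 \frac{42 - \frac{1}{20}}{\sqrt{1 + 19} + 5} = 532 \frac{839}{20 \left(\sqrt{20} + 5\right)} = 532 \frac{839}{20 \left(2 \sqrt{5} + 5\right)} = 532 \frac{839}{20 \left(5 + 2 \sqrt{5}\right)} = \frac{111587}{5 \left(5 + 2 \sqrt{5}\right)}$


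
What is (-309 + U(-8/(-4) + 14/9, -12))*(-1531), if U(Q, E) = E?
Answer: 491451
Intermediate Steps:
(-309 + U(-8/(-4) + 14/9, -12))*(-1531) = (-309 - 12)*(-1531) = -321*(-1531) = 491451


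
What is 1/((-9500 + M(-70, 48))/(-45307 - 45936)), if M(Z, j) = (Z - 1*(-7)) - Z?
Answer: 91243/9493 ≈ 9.6116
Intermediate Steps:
M(Z, j) = 7 (M(Z, j) = (Z + 7) - Z = (7 + Z) - Z = 7)
1/((-9500 + M(-70, 48))/(-45307 - 45936)) = 1/((-9500 + 7)/(-45307 - 45936)) = 1/(-9493/(-91243)) = 1/(-9493*(-1/91243)) = 1/(9493/91243) = 91243/9493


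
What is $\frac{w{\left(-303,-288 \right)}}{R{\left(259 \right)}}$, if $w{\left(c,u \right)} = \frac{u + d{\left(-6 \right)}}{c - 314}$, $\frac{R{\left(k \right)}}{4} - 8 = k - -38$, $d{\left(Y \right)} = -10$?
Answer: $\frac{149}{376370} \approx 0.00039589$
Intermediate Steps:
$R{\left(k \right)} = 184 + 4 k$ ($R{\left(k \right)} = 32 + 4 \left(k - -38\right) = 32 + 4 \left(k + 38\right) = 32 + 4 \left(38 + k\right) = 32 + \left(152 + 4 k\right) = 184 + 4 k$)
$w{\left(c,u \right)} = \frac{-10 + u}{-314 + c}$ ($w{\left(c,u \right)} = \frac{u - 10}{c - 314} = \frac{-10 + u}{-314 + c}$)
$\frac{w{\left(-303,-288 \right)}}{R{\left(259 \right)}} = \frac{\frac{1}{-314 - 303} \left(-10 - 288\right)}{184 + 4 \cdot 259} = \frac{\frac{1}{-617} \left(-298\right)}{184 + 1036} = \frac{\left(- \frac{1}{617}\right) \left(-298\right)}{1220} = \frac{298}{617} \cdot \frac{1}{1220} = \frac{149}{376370}$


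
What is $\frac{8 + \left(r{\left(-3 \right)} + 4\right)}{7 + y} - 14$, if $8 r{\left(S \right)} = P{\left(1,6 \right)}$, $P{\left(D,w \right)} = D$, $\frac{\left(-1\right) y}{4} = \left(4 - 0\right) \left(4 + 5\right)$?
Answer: $- \frac{15441}{1096} \approx -14.089$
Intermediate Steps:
$y = -144$ ($y = - 4 \left(4 - 0\right) \left(4 + 5\right) = - 4 \left(4 + 0\right) 9 = - 4 \cdot 4 \cdot 9 = \left(-4\right) 36 = -144$)
$r{\left(S \right)} = \frac{1}{8}$ ($r{\left(S \right)} = \frac{1}{8} \cdot 1 = \frac{1}{8}$)
$\frac{8 + \left(r{\left(-3 \right)} + 4\right)}{7 + y} - 14 = \frac{8 + \left(\frac{1}{8} + 4\right)}{7 - 144} - 14 = \frac{8 + \frac{33}{8}}{-137} - 14 = \frac{97}{8} \left(- \frac{1}{137}\right) - 14 = - \frac{97}{1096} - 14 = - \frac{15441}{1096}$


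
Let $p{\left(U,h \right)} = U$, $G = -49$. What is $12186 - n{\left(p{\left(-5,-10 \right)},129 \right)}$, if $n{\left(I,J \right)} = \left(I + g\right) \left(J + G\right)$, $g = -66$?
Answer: $17866$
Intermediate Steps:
$n{\left(I,J \right)} = \left(-66 + I\right) \left(-49 + J\right)$ ($n{\left(I,J \right)} = \left(I - 66\right) \left(J - 49\right) = \left(-66 + I\right) \left(-49 + J\right)$)
$12186 - n{\left(p{\left(-5,-10 \right)},129 \right)} = 12186 - \left(3234 - 8514 - -245 - 645\right) = 12186 - \left(3234 - 8514 + 245 - 645\right) = 12186 - -5680 = 12186 + 5680 = 17866$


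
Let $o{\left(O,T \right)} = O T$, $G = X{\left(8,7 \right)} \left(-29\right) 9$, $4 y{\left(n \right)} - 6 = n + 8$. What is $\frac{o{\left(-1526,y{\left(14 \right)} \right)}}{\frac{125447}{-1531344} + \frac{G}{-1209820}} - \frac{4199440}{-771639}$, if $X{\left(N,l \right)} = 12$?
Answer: $\frac{3817840893331915538480}{28352354951634087} \approx 1.3466 \cdot 10^{5}$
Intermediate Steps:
$y{\left(n \right)} = \frac{7}{2} + \frac{n}{4}$ ($y{\left(n \right)} = \frac{3}{2} + \frac{n + 8}{4} = \frac{3}{2} + \frac{8 + n}{4} = \frac{3}{2} + \left(2 + \frac{n}{4}\right) = \frac{7}{2} + \frac{n}{4}$)
$G = -3132$ ($G = 12 \left(-29\right) 9 = \left(-348\right) 9 = -3132$)
$\frac{o{\left(-1526,y{\left(14 \right)} \right)}}{\frac{125447}{-1531344} + \frac{G}{-1209820}} - \frac{4199440}{-771639} = \frac{\left(-1526\right) \left(\frac{7}{2} + \frac{1}{4} \cdot 14\right)}{\frac{125447}{-1531344} - \frac{3132}{-1209820}} - \frac{4199440}{-771639} = \frac{\left(-1526\right) \left(\frac{7}{2} + \frac{7}{2}\right)}{125447 \left(- \frac{1}{1531344}\right) - - \frac{783}{302455}} - - \frac{4199440}{771639} = \frac{\left(-1526\right) 7}{- \frac{125447}{1531344} + \frac{783}{302455}} + \frac{4199440}{771639} = - \frac{10682}{- \frac{36743030033}{463162649520}} + \frac{4199440}{771639} = \left(-10682\right) \left(- \frac{463162649520}{36743030033}\right) + \frac{4199440}{771639} = \frac{4947503422172640}{36743030033} + \frac{4199440}{771639} = \frac{3817840893331915538480}{28352354951634087}$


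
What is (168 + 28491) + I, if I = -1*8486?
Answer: 20173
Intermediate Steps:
I = -8486
(168 + 28491) + I = (168 + 28491) - 8486 = 28659 - 8486 = 20173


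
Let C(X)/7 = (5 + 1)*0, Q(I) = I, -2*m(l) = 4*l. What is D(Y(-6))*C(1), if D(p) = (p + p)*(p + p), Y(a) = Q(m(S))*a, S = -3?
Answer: 0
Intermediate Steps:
m(l) = -2*l
Y(a) = 6*a (Y(a) = (-2*(-3))*a = 6*a)
D(p) = 4*p**2 (D(p) = (2*p)*(2*p) = 4*p**2)
C(X) = 0 (C(X) = 7*((5 + 1)*0) = 7*(6*0) = 7*0 = 0)
D(Y(-6))*C(1) = (4*(6*(-6))**2)*0 = (4*(-36)**2)*0 = (4*1296)*0 = 5184*0 = 0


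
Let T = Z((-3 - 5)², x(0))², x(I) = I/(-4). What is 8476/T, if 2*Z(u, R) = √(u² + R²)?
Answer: 2119/256 ≈ 8.2773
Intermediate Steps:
x(I) = -I/4 (x(I) = I*(-¼) = -I/4)
Z(u, R) = √(R² + u²)/2 (Z(u, R) = √(u² + R²)/2 = √(R² + u²)/2)
T = 1024 (T = (√((-¼*0)² + ((-3 - 5)²)²)/2)² = (√(0² + ((-8)²)²)/2)² = (√(0 + 64²)/2)² = (√(0 + 4096)/2)² = (√4096/2)² = ((½)*64)² = 32² = 1024)
8476/T = 8476/1024 = 8476*(1/1024) = 2119/256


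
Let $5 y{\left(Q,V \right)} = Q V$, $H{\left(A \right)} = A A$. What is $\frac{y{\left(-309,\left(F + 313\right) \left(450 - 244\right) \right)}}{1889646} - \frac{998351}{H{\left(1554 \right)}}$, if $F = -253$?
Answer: $- \frac{621859788419}{760556059956} \approx -0.81764$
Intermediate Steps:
$H{\left(A \right)} = A^{2}$
$y{\left(Q,V \right)} = \frac{Q V}{5}$
$\frac{y{\left(-309,\left(F + 313\right) \left(450 - 244\right) \right)}}{1889646} - \frac{998351}{H{\left(1554 \right)}} = \frac{\frac{1}{5} \left(-309\right) \left(-253 + 313\right) \left(450 - 244\right)}{1889646} - \frac{998351}{1554^{2}} = \frac{1}{5} \left(-309\right) 60 \cdot 206 \cdot \frac{1}{1889646} - \frac{998351}{2414916} = \frac{1}{5} \left(-309\right) 12360 \cdot \frac{1}{1889646} - \frac{998351}{2414916} = \left(-763848\right) \frac{1}{1889646} - \frac{998351}{2414916} = - \frac{127308}{314941} - \frac{998351}{2414916} = - \frac{621859788419}{760556059956}$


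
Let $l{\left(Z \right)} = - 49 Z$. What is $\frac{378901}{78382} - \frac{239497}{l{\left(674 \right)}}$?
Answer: $\frac{7821459570}{647160983} \approx 12.086$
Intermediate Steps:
$\frac{378901}{78382} - \frac{239497}{l{\left(674 \right)}} = \frac{378901}{78382} - \frac{239497}{\left(-49\right) 674} = 378901 \cdot \frac{1}{78382} - \frac{239497}{-33026} = \frac{378901}{78382} - - \frac{239497}{33026} = \frac{378901}{78382} + \frac{239497}{33026} = \frac{7821459570}{647160983}$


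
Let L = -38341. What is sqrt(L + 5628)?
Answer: I*sqrt(32713) ≈ 180.87*I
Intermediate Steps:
sqrt(L + 5628) = sqrt(-38341 + 5628) = sqrt(-32713) = I*sqrt(32713)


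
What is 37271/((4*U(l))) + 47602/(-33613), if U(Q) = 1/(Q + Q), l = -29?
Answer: -36331008771/67226 ≈ -5.4043e+5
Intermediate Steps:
U(Q) = 1/(2*Q)
37271/((4*U(l))) + 47602/(-33613) = 37271/((4*((½)/(-29)))) + 47602/(-33613) = 37271/((4*((½)*(-1/29)))) + 47602*(-1/33613) = 37271/((4*(-1/58))) - 47602/33613 = 37271/(-2/29) - 47602/33613 = 37271*(-29/2) - 47602/33613 = -1080859/2 - 47602/33613 = -36331008771/67226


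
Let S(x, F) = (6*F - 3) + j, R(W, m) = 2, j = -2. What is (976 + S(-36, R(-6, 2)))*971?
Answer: 954493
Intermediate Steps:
S(x, F) = -5 + 6*F (S(x, F) = (6*F - 3) - 2 = (-3 + 6*F) - 2 = -5 + 6*F)
(976 + S(-36, R(-6, 2)))*971 = (976 + (-5 + 6*2))*971 = (976 + (-5 + 12))*971 = (976 + 7)*971 = 983*971 = 954493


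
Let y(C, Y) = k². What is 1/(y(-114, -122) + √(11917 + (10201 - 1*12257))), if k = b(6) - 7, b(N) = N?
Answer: -1/9860 + √9861/9860 ≈ 0.0099698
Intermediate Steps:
k = -1 (k = 6 - 7 = -1)
y(C, Y) = 1 (y(C, Y) = (-1)² = 1)
1/(y(-114, -122) + √(11917 + (10201 - 1*12257))) = 1/(1 + √(11917 + (10201 - 1*12257))) = 1/(1 + √(11917 + (10201 - 12257))) = 1/(1 + √(11917 - 2056)) = 1/(1 + √9861)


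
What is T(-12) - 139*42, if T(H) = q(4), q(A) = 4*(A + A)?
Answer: -5806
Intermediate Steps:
q(A) = 8*A (q(A) = 4*(2*A) = 8*A)
T(H) = 32 (T(H) = 8*4 = 32)
T(-12) - 139*42 = 32 - 139*42 = 32 - 5838 = -5806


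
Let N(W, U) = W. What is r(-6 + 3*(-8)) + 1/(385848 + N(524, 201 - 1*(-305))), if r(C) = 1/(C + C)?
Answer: -48289/2897790 ≈ -0.016664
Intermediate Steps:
r(C) = 1/(2*C)
r(-6 + 3*(-8)) + 1/(385848 + N(524, 201 - 1*(-305))) = 1/(2*(-6 + 3*(-8))) + 1/(385848 + 524) = 1/(2*(-6 - 24)) + 1/386372 = (1/2)/(-30) + 1/386372 = (1/2)*(-1/30) + 1/386372 = -1/60 + 1/386372 = -48289/2897790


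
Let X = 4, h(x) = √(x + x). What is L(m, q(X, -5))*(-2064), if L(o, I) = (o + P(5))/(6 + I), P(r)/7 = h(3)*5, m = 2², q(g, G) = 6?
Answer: -688 - 6020*√6 ≈ -15434.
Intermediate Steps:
h(x) = √2*√x (h(x) = √(2*x) = √2*√x)
m = 4
P(r) = 35*√6 (P(r) = 7*((√2*√3)*5) = 7*(√6*5) = 7*(5*√6) = 35*√6)
L(o, I) = (o + 35*√6)/(6 + I)
L(m, q(X, -5))*(-2064) = ((4 + 35*√6)/(6 + 6))*(-2064) = ((4 + 35*√6)/12)*(-2064) = (⅓ + 35*√6/12)*(-2064) = -688 - 6020*√6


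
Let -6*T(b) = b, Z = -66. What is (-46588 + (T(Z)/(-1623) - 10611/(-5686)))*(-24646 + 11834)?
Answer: 2754032384095742/4614189 ≈ 5.9686e+8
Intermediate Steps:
T(b) = -b/6
(-46588 + (T(Z)/(-1623) - 10611/(-5686)))*(-24646 + 11834) = (-46588 + (-⅙*(-66)/(-1623) - 10611/(-5686)))*(-24646 + 11834) = (-46588 + (11*(-1/1623) - 10611*(-1/5686)))*(-12812) = (-46588 + (-11/1623 + 10611/5686))*(-12812) = (-46588 + 17159107/9228378)*(-12812) = -429914515157/9228378*(-12812) = 2754032384095742/4614189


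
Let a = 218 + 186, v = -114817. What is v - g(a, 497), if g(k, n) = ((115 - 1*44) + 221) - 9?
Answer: -115100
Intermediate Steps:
a = 404
g(k, n) = 283 (g(k, n) = ((115 - 44) + 221) - 9 = (71 + 221) - 9 = 292 - 9 = 283)
v - g(a, 497) = -114817 - 1*283 = -114817 - 283 = -115100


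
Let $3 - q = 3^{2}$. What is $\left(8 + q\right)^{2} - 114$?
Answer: $-110$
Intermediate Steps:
$q = -6$ ($q = 3 - 3^{2} = 3 - 9 = -6$)
$\left(8 + q\right)^{2} - 114 = \left(8 - 6\right)^{2} - 114 = 2^{2} - 114 = 4 - 114 = -110$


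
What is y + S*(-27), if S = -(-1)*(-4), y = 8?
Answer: 116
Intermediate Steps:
S = -4 (S = -1*4 = -4)
y + S*(-27) = 8 - 4*(-27) = 8 + 108 = 116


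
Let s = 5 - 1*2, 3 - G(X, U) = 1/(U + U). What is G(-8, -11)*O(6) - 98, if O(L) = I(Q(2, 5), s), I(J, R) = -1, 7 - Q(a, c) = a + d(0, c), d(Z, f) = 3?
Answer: -2223/22 ≈ -101.05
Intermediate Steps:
G(X, U) = 3 - 1/(2*U) (G(X, U) = 3 - 1/(U + U) = 3 - 1/(2*U))
Q(a, c) = 4 - a (Q(a, c) = 7 - (a + 3) = 7 - (3 + a) = 7 + (-3 - a) = 4 - a)
s = 3 (s = 5 - 2 = 3)
O(L) = -1
G(-8, -11)*O(6) - 98 = (3 - ½/(-11))*(-1) - 98 = (3 - ½*(-1/11))*(-1) - 98 = (3 + 1/22)*(-1) - 98 = (67/22)*(-1) - 98 = -67/22 - 98 = -2223/22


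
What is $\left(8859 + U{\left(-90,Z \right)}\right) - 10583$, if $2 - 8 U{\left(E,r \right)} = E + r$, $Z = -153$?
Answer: $- \frac{13547}{8} \approx -1693.4$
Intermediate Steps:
$U{\left(E,r \right)} = \frac{1}{4} - \frac{E}{8} - \frac{r}{8}$ ($U{\left(E,r \right)} = \frac{1}{4} - \frac{E + r}{8} = \frac{1}{4} - \left(\frac{E}{8} + \frac{r}{8}\right) = \frac{1}{4} - \frac{E}{8} - \frac{r}{8}$)
$\left(8859 + U{\left(-90,Z \right)}\right) - 10583 = \left(8859 - - \frac{245}{8}\right) - 10583 = \left(8859 + \left(\frac{1}{4} + \frac{45}{4} + \frac{153}{8}\right)\right) - 10583 = \left(8859 + \frac{245}{8}\right) - 10583 = \frac{71117}{8} - 10583 = - \frac{13547}{8}$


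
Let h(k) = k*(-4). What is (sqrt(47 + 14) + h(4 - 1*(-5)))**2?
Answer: (36 - sqrt(61))**2 ≈ 794.66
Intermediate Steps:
h(k) = -4*k
(sqrt(47 + 14) + h(4 - 1*(-5)))**2 = (sqrt(47 + 14) - 4*(4 - 1*(-5)))**2 = (sqrt(61) - 4*(4 + 5))**2 = (sqrt(61) - 4*9)**2 = (sqrt(61) - 36)**2 = (-36 + sqrt(61))**2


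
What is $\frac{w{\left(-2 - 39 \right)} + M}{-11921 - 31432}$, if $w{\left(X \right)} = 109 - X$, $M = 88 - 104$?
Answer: $- \frac{134}{43353} \approx -0.0030909$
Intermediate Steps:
$M = -16$ ($M = 88 - 104 = -16$)
$\frac{w{\left(-2 - 39 \right)} + M}{-11921 - 31432} = \frac{\left(109 - \left(-2 - 39\right)\right) - 16}{-11921 - 31432} = \frac{\left(109 - \left(-2 - 39\right)\right) - 16}{-43353} = \left(\left(109 - -41\right) - 16\right) \left(- \frac{1}{43353}\right) = \left(\left(109 + 41\right) - 16\right) \left(- \frac{1}{43353}\right) = \left(150 - 16\right) \left(- \frac{1}{43353}\right) = 134 \left(- \frac{1}{43353}\right) = - \frac{134}{43353}$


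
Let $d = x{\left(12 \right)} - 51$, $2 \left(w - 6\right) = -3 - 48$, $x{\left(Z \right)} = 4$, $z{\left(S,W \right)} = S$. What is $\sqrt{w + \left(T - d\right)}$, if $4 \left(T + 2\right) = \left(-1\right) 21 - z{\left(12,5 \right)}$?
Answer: $\frac{\sqrt{69}}{2} \approx 4.1533$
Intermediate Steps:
$w = - \frac{39}{2}$ ($w = 6 + \frac{-3 - 48}{2} = 6 + \frac{1}{2} \left(-51\right) = 6 - \frac{51}{2} = - \frac{39}{2} \approx -19.5$)
$d = -47$ ($d = 4 - 51 = -47$)
$T = - \frac{41}{4}$ ($T = -2 + \frac{\left(-1\right) 21 - 12}{4} = -2 + \frac{-21 - 12}{4} = -2 + \frac{1}{4} \left(-33\right) = -2 - \frac{33}{4} = - \frac{41}{4} \approx -10.25$)
$\sqrt{w + \left(T - d\right)} = \sqrt{- \frac{39}{2} - - \frac{147}{4}} = \sqrt{- \frac{39}{2} + \left(- \frac{41}{4} + 47\right)} = \sqrt{- \frac{39}{2} + \frac{147}{4}} = \sqrt{\frac{69}{4}} = \frac{\sqrt{69}}{2}$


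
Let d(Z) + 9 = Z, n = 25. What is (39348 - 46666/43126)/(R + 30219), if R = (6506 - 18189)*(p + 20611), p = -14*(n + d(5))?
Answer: -848437591/5117617775396 ≈ -0.00016579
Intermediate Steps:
d(Z) = -9 + Z
p = -294 (p = -14*(25 + (-9 + 5)) = -14*(25 - 4) = -14*21 = -294)
R = -237363511 (R = (6506 - 18189)*(-294 + 20611) = -11683*20317 = -237363511)
(39348 - 46666/43126)/(R + 30219) = (39348 - 46666/43126)/(-237363511 + 30219) = (39348 - 46666*1/43126)/(-237333292) = (39348 - 23333/21563)*(-1/237333292) = (848437591/21563)*(-1/237333292) = -848437591/5117617775396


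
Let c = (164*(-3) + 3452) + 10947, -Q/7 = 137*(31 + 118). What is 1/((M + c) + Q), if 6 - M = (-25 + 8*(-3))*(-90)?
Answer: -1/133388 ≈ -7.4969e-6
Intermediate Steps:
M = -4404 (M = 6 - (-25 + 8*(-3))*(-90) = 6 - (-25 - 24)*(-90) = 6 - (-49)*(-90) = 6 - 1*4410 = 6 - 4410 = -4404)
Q = -142891 (Q = -959*(31 + 118) = -959*149 = -7*20413 = -142891)
c = 13907 (c = (-492 + 3452) + 10947 = 2960 + 10947 = 13907)
1/((M + c) + Q) = 1/((-4404 + 13907) - 142891) = 1/(9503 - 142891) = 1/(-133388) = -1/133388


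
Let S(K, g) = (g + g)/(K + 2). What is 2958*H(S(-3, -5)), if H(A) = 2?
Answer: 5916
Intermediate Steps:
S(K, g) = 2*g/(2 + K) (S(K, g) = (2*g)/(2 + K) = 2*g/(2 + K))
2958*H(S(-3, -5)) = 2958*2 = 5916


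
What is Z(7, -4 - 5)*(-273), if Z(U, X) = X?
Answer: 2457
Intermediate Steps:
Z(7, -4 - 5)*(-273) = (-4 - 5)*(-273) = -9*(-273) = 2457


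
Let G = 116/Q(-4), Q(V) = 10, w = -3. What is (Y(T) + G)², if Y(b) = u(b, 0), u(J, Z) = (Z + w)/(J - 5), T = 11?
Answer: 12321/100 ≈ 123.21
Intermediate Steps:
u(J, Z) = (-3 + Z)/(-5 + J) (u(J, Z) = (Z - 3)/(J - 5) = (-3 + Z)/(-5 + J))
Y(b) = -3/(-5 + b) (Y(b) = (-3 + 0)/(-5 + b) = -3/(-5 + b))
G = 58/5 (G = 116/10 = 116*(⅒) = 58/5 ≈ 11.600)
(Y(T) + G)² = (-3/(-5 + 11) + 58/5)² = (-3/6 + 58/5)² = (-3*⅙ + 58/5)² = (-½ + 58/5)² = (111/10)² = 12321/100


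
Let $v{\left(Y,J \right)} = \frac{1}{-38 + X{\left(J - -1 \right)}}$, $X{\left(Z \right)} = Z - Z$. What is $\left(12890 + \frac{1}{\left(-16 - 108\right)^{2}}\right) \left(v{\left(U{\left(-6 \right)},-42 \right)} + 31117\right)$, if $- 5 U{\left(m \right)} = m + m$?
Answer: $\frac{234356627167245}{584288} \approx 4.011 \cdot 10^{8}$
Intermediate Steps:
$X{\left(Z \right)} = 0$
$U{\left(m \right)} = - \frac{2 m}{5}$ ($U{\left(m \right)} = - \frac{m + m}{5} = - \frac{2 m}{5}$)
$v{\left(Y,J \right)} = - \frac{1}{38}$ ($v{\left(Y,J \right)} = \frac{1}{-38 + 0} = \frac{1}{-38} = - \frac{1}{38}$)
$\left(12890 + \frac{1}{\left(-16 - 108\right)^{2}}\right) \left(v{\left(U{\left(-6 \right)},-42 \right)} + 31117\right) = \left(12890 + \frac{1}{\left(-16 - 108\right)^{2}}\right) \left(- \frac{1}{38} + 31117\right) = \left(12890 + \frac{1}{\left(-124\right)^{2}}\right) \frac{1182445}{38} = \left(12890 + \frac{1}{15376}\right) \frac{1182445}{38} = \frac{198196641}{15376} \cdot \frac{1182445}{38} = \frac{234356627167245}{584288}$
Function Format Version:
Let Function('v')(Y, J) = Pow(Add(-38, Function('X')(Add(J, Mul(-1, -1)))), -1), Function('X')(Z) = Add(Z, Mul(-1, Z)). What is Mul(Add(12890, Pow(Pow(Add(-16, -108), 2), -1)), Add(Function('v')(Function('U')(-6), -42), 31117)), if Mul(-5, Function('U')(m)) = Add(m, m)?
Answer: Rational(234356627167245, 584288) ≈ 4.0110e+8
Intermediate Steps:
Function('X')(Z) = 0
Function('U')(m) = Mul(Rational(-2, 5), m) (Function('U')(m) = Mul(Rational(-1, 5), Add(m, m)) = Mul(Rational(-1, 5), Mul(2, m)) = Mul(Rational(-2, 5), m))
Function('v')(Y, J) = Rational(-1, 38) (Function('v')(Y, J) = Pow(Add(-38, 0), -1) = Pow(-38, -1) = Rational(-1, 38))
Mul(Add(12890, Pow(Pow(Add(-16, -108), 2), -1)), Add(Function('v')(Function('U')(-6), -42), 31117)) = Mul(Add(12890, Pow(Pow(Add(-16, -108), 2), -1)), Add(Rational(-1, 38), 31117)) = Mul(Add(12890, Pow(Pow(-124, 2), -1)), Rational(1182445, 38)) = Mul(Add(12890, Pow(15376, -1)), Rational(1182445, 38)) = Mul(Add(12890, Rational(1, 15376)), Rational(1182445, 38)) = Mul(Rational(198196641, 15376), Rational(1182445, 38)) = Rational(234356627167245, 584288)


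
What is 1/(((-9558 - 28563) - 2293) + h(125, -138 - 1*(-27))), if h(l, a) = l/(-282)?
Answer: -282/11396873 ≈ -2.4744e-5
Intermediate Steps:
h(l, a) = -l/282 (h(l, a) = l*(-1/282) = -l/282)
1/(((-9558 - 28563) - 2293) + h(125, -138 - 1*(-27))) = 1/(((-9558 - 28563) - 2293) - 1/282*125) = 1/((-38121 - 2293) - 125/282) = 1/(-40414 - 125/282) = 1/(-11396873/282) = -282/11396873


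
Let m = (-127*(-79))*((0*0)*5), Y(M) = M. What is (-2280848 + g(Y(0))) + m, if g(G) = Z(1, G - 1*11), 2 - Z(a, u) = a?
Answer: -2280847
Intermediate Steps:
Z(a, u) = 2 - a
g(G) = 1 (g(G) = 2 - 1*1 = 2 - 1 = 1)
m = 0 (m = 10033*(0*5) = 10033*0 = 0)
(-2280848 + g(Y(0))) + m = (-2280848 + 1) + 0 = -2280847 + 0 = -2280847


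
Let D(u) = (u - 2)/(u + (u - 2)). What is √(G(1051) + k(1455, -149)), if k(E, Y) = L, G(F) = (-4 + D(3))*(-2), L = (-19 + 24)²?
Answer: √130/2 ≈ 5.7009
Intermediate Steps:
D(u) = (-2 + u)/(-2 + 2*u) (D(u) = (-2 + u)/(u + (-2 + u)) = (-2 + u)/(-2 + 2*u))
L = 25 (L = 5² = 25)
G(F) = 15/2 (G(F) = (-4 + (-2 + 3)/(2*(-1 + 3)))*(-2) = (-4 + (½)*1/2)*(-2) = (-4 + (½)*(½)*1)*(-2) = (-4 + ¼)*(-2) = -15/4*(-2) = 15/2)
k(E, Y) = 25
√(G(1051) + k(1455, -149)) = √(15/2 + 25) = √(65/2) = √130/2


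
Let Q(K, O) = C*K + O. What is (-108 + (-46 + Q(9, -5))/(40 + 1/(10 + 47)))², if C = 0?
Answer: 62128055025/5202961 ≈ 11941.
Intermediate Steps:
Q(K, O) = O (Q(K, O) = 0*K + O = 0 + O = O)
(-108 + (-46 + Q(9, -5))/(40 + 1/(10 + 47)))² = (-108 + (-46 - 5)/(40 + 1/(10 + 47)))² = (-108 - 51/(40 + 1/57))² = (-108 - 51/2281/57)² = (-108 - 51*57/2281)² = (-108 - 2907/2281)² = (-249255/2281)² = 62128055025/5202961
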